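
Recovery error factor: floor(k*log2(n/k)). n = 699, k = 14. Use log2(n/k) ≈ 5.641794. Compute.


log2(n/k) = log2(699/14) ≈ 5.641794.
k*log2(n/k) ≈ 14*5.641794 = 78.985116.
floor(78.985116) = 78.

78


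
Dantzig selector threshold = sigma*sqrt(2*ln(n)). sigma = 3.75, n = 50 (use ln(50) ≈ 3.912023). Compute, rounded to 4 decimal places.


ln(50) ≈ 3.912023.
2*ln(n) ≈ 7.824046.
sqrt(2*ln(n)) ≈ sqrt(7.824046) ≈ 2.79715.
threshold ≈ 3.75*2.79715 = 10.4893125 ≈ 10.4893.

10.4893


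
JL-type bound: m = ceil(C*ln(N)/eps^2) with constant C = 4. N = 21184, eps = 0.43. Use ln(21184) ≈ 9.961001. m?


ln(21184) ≈ 9.961001.
eps^2 = 0.43^2 = 0.1849.
C*ln(N)/eps^2 ≈ 4*9.961001/0.1849 ≈ 215.4895.
m = ceil(215.4895) = 216.

216


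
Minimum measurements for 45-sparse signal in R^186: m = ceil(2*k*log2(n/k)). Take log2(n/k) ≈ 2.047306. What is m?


log2(n/k) = log2(186/45) ≈ 2.047306.
2*k*log2(n/k) ≈ 2*45*2.047306 = 184.25754.
m = ceil(184.25754) = 185.

185


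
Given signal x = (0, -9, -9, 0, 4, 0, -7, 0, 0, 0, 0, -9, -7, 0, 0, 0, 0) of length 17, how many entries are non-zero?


Non-zero positions: [1, 2, 4, 6, 11, 12].
Sparsity = 6.

6


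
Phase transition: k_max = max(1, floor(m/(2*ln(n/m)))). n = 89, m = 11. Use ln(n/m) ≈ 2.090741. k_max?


n/m = 89/11.
ln(n/m) ≈ 2.090741.
2*ln(n/m) ≈ 4.181482.
m/(2*ln(n/m)) ≈ 11/4.181482 ≈ 2.6306.
floor = 2.
k_max = max(1, 2) = 2.

2


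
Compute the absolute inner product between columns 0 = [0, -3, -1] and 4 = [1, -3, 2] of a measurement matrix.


Inner product: 0*1 + -3*-3 + -1*2
Products: [0, 9, -2]
Sum = 7.
|dot| = 7.

7


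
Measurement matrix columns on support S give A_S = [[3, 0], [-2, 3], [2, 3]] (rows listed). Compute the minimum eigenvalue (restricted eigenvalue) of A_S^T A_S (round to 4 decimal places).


A_S^T A_S = [[17, 0], [0, 18]].
trace = 35.
det = 306.
disc = trace^2 - 4*det = 1225 - 4*306 = 1.
sqrt(1) = 1.
lam_min = (35 - 1)/2 = 17 = 17.0000.

17.0000


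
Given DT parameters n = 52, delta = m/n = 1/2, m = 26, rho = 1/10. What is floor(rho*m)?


m = 1/2*52 = 26.
rho = 1/10.
rho*m = 1/10*26 = 2.6.
k = floor(2.6) = 2.

2


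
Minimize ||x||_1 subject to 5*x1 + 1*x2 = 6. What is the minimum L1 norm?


Axis intercepts:
  x1 = 6/5, x2 = 0: L1 = 6/5
  x1 = 0, x2 = 6: L1 = 6
x* = (6/5, 0)
||x*||_1 = 6/5.

6/5


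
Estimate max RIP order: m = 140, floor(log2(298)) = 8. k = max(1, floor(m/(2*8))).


floor(log2(298)) = 8.
2*8 = 16.
m/(2*floor(log2(n))) = 140/16 ≈ 8.75.
floor = 8.
k = max(1, 8) = 8.

8


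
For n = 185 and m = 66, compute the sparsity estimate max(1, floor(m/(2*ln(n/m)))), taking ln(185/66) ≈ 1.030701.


n/m = 185/66.
ln(n/m) ≈ 1.030701.
2*ln(n/m) ≈ 2.061402.
m/(2*ln(n/m)) ≈ 66/2.061402 ≈ 32.017.
floor = 32.
k_max = max(1, 32) = 32.

32


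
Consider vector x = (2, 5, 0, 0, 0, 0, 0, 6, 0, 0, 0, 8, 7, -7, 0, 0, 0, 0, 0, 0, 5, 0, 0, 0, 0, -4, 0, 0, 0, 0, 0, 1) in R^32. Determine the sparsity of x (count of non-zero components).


Non-zero positions: [0, 1, 7, 11, 12, 13, 20, 25, 31].
Sparsity = 9.

9


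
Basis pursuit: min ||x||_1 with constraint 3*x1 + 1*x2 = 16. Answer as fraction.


Axis intercepts:
  x1 = 16/3, x2 = 0: L1 = 16/3
  x1 = 0, x2 = 16: L1 = 16
x* = (16/3, 0)
||x*||_1 = 16/3.

16/3


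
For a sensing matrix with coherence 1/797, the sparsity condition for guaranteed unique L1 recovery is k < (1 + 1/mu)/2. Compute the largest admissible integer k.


1/mu = 797.
1 + 1/mu = 798.
(1 + 1/mu)/2 = 399 is an integer and the inequality is strict, so k_max = 399 - 1 = 398.

398


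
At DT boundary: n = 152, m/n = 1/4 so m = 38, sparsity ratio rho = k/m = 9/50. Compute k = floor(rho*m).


m = 1/4*152 = 38.
rho = 9/50.
rho*m = 9/50*38 = 6.84.
k = floor(6.84) = 6.

6


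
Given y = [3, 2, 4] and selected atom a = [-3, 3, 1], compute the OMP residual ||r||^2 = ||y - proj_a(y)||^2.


a^T a = 19.
a^T y = 1.
coeff = 1/19 = 1/19.
||r||^2 = 550/19.

550/19


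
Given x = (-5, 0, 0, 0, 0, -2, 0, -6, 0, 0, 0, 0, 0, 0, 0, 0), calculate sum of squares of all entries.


Non-zero entries: [(0, -5), (5, -2), (7, -6)]
Squares: [25, 4, 36]
||x||_2^2 = sum = 65.

65


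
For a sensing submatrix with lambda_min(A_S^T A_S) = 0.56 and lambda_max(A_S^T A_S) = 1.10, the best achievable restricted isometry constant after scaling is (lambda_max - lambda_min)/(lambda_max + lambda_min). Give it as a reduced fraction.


lambda_max - lambda_min = 1.10 - 0.56 = 0.54.
lambda_max + lambda_min = 1.10 + 0.56 = 1.66.
delta = 0.54/1.66 = 54/166 = 27/83.

27/83


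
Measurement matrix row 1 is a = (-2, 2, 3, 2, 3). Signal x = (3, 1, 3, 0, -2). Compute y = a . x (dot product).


Non-zero terms: ['-2*3', '2*1', '3*3', '3*-2']
Products: [-6, 2, 9, -6]
y = sum = -1.

-1


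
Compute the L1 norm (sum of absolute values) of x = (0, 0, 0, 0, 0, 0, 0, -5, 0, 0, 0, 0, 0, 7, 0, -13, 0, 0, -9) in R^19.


Non-zero entries: [(7, -5), (13, 7), (15, -13), (18, -9)]
Absolute values: [5, 7, 13, 9]
||x||_1 = sum = 34.

34


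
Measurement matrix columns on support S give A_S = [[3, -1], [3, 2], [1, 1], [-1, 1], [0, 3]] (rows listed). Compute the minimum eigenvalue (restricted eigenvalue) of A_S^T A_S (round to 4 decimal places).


A_S^T A_S = [[20, 3], [3, 16]].
trace = 36.
det = 311.
disc = trace^2 - 4*det = 1296 - 4*311 = 52.
sqrt(52) ≈ 7.211103.
lam_min = (36 - sqrt(52))/2 ≈ (36 - 7.211103)/2 = 14.3944485 ≈ 14.3944.

14.3944


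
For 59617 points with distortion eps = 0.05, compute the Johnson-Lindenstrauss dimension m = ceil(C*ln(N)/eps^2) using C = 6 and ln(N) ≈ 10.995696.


ln(59617) ≈ 10.995696.
eps^2 = 0.05^2 = 0.0025.
C*ln(N)/eps^2 ≈ 6*10.995696/0.0025 ≈ 26389.6704.
m = ceil(26389.6704) = 26390.

26390


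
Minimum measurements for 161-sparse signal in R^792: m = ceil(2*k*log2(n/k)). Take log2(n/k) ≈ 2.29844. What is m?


log2(n/k) = log2(792/161) ≈ 2.29844.
2*k*log2(n/k) ≈ 2*161*2.29844 = 740.09768.
m = ceil(740.09768) = 741.

741


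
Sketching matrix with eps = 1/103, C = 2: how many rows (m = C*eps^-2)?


1/eps = 103.
(1/eps)^2 = 10609.
m = 2*10609 = 21218.

21218


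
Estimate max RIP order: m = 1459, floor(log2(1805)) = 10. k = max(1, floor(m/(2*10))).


floor(log2(1805)) = 10.
2*10 = 20.
m/(2*floor(log2(n))) = 1459/20 ≈ 72.95.
floor = 72.
k = max(1, 72) = 72.

72


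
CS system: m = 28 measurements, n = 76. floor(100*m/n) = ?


100*m/n = 100*28/76 ≈ 36.8421.
floor = 36.

36


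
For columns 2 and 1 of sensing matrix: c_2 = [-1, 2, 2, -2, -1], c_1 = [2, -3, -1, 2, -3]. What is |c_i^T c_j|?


Inner product: -1*2 + 2*-3 + 2*-1 + -2*2 + -1*-3
Products: [-2, -6, -2, -4, 3]
Sum = -11.
|dot| = 11.

11


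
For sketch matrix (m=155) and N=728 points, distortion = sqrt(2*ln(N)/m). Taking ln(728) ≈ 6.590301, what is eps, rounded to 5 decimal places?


ln(728) ≈ 6.590301.
2*ln(N)/m ≈ 2*6.590301/155 ≈ 0.08503614.
eps = sqrt(0.08503614) ≈ 0.2916096 ≈ 0.29161.

0.29161


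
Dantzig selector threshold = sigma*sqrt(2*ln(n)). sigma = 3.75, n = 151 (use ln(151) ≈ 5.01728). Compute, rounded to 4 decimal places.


ln(151) ≈ 5.01728.
2*ln(n) ≈ 10.03456.
sqrt(2*ln(n)) ≈ sqrt(10.03456) ≈ 3.167737.
threshold ≈ 3.75*3.167737 = 11.87901375 ≈ 11.8790.

11.8790


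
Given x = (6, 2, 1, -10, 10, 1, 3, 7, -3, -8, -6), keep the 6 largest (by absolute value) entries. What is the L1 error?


Sorted |x_i| descending: [10, 10, 8, 7, 6, 6, 3, 3, 2, 1, 1]
Keep top 6: [10, 10, 8, 7, 6, 6]
Tail entries: [3, 3, 2, 1, 1]
L1 error = sum of tail = 10.

10


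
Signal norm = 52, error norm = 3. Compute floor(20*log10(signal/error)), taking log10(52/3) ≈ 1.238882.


||x||/||e|| = 52/3.
log10(52/3) ≈ 1.238882.
20*log10(||x||/||e||) ≈ 20*1.238882 = 24.77764.
floor(24.77764) = 24.

24


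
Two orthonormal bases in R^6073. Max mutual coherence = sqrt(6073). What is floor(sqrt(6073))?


77^2 = 5929 <= 6073 < 6084 = 78^2, so 77 <= sqrt(6073) < 78.
floor(sqrt(6073)) = 77.

77


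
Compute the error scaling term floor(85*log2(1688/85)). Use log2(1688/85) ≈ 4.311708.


log2(n/k) = log2(1688/85) ≈ 4.311708.
k*log2(n/k) ≈ 85*4.311708 = 366.49518.
floor(366.49518) = 366.

366


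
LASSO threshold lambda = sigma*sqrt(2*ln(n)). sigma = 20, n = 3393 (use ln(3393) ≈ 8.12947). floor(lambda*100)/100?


ln(3393) ≈ 8.12947.
2*ln(n) ≈ 16.25894.
sqrt(2*ln(n)) ≈ sqrt(16.25894) ≈ 4.032238.
lambda ≈ 20*4.032238 = 80.64476.
floor(lambda*100)/100 = 80.64.

80.64


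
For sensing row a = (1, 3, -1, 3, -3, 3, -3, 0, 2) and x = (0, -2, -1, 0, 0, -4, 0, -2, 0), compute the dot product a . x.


Non-zero terms: ['3*-2', '-1*-1', '3*-4', '0*-2']
Products: [-6, 1, -12, 0]
y = sum = -17.

-17


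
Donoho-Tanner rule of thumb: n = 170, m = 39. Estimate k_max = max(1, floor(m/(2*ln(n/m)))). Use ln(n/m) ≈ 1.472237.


n/m = 170/39.
ln(n/m) ≈ 1.472237.
2*ln(n/m) ≈ 2.944474.
m/(2*ln(n/m)) ≈ 39/2.944474 ≈ 13.2452.
floor = 13.
k_max = max(1, 13) = 13.

13


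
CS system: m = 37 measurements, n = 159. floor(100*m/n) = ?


100*m/n = 100*37/159 ≈ 23.2704.
floor = 23.

23


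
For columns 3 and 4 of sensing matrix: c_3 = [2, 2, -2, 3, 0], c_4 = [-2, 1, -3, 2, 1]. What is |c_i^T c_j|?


Inner product: 2*-2 + 2*1 + -2*-3 + 3*2 + 0*1
Products: [-4, 2, 6, 6, 0]
Sum = 10.
|dot| = 10.

10


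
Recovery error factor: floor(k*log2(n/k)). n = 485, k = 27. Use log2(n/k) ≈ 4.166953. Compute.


log2(n/k) = log2(485/27) ≈ 4.166953.
k*log2(n/k) ≈ 27*4.166953 = 112.507731.
floor(112.507731) = 112.

112


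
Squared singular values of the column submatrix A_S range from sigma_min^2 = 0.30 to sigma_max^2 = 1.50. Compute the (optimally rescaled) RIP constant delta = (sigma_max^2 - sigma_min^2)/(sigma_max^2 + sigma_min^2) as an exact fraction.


lambda_max - lambda_min = 1.50 - 0.30 = 1.20.
lambda_max + lambda_min = 1.50 + 0.30 = 1.80.
delta = 1.20/1.80 = 120/180 = 2/3.

2/3


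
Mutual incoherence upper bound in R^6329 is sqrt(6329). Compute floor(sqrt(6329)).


79^2 = 6241 <= 6329 < 6400 = 80^2, so 79 <= sqrt(6329) < 80.
floor(sqrt(6329)) = 79.

79


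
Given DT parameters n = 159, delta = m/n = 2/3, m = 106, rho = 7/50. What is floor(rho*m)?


m = 2/3*159 = 106.
rho = 7/50.
rho*m = 7/50*106 = 14.84.
k = floor(14.84) = 14.

14


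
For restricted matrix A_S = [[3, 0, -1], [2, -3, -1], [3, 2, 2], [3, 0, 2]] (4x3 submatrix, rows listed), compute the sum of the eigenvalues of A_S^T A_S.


Sum of eigenvalues of A_S^T A_S = trace(A_S^T A_S) = sum of squared column norms of A_S.
A_S^T A_S diagonal: [31, 13, 10].
trace = 31 + 13 + 10 = 54.

54


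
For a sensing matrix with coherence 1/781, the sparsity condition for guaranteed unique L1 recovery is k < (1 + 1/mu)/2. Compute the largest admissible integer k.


1/mu = 781.
1 + 1/mu = 782.
(1 + 1/mu)/2 = 391 is an integer and the inequality is strict, so k_max = 391 - 1 = 390.

390


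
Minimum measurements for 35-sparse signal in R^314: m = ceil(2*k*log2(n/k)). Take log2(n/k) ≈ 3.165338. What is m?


log2(n/k) = log2(314/35) ≈ 3.165338.
2*k*log2(n/k) ≈ 2*35*3.165338 = 221.57366.
m = ceil(221.57366) = 222.

222


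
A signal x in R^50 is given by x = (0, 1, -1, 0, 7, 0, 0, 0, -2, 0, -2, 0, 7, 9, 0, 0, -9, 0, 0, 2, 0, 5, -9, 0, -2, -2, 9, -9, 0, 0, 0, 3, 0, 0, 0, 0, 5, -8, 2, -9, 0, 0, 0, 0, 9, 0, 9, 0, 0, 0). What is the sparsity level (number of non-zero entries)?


Non-zero positions: [1, 2, 4, 8, 10, 12, 13, 16, 19, 21, 22, 24, 25, 26, 27, 31, 36, 37, 38, 39, 44, 46].
Sparsity = 22.

22


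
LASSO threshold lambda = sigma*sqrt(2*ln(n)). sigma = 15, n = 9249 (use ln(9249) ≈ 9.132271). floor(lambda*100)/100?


ln(9249) ≈ 9.132271.
2*ln(n) ≈ 18.264542.
sqrt(2*ln(n)) ≈ sqrt(18.264542) ≈ 4.273704.
lambda ≈ 15*4.273704 = 64.10556.
floor(lambda*100)/100 = 64.10.

64.10


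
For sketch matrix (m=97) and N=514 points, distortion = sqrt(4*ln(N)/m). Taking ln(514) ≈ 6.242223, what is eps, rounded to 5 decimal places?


ln(514) ≈ 6.242223.
4*ln(N)/m ≈ 4*6.242223/97 ≈ 0.25741126.
eps = sqrt(0.25741126) ≈ 0.5073571 ≈ 0.50736.

0.50736


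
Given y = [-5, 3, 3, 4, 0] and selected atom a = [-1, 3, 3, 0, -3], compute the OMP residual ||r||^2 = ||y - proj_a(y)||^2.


a^T a = 28.
a^T y = 23.
coeff = 23/28 = 23/28.
||r||^2 = 1123/28.

1123/28


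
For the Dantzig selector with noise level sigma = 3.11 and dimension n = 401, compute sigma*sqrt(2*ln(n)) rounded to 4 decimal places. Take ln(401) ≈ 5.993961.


ln(401) ≈ 5.993961.
2*ln(n) ≈ 11.987922.
sqrt(2*ln(n)) ≈ sqrt(11.987922) ≈ 3.462358.
threshold ≈ 3.11*3.462358 = 10.76793338 ≈ 10.7679.

10.7679


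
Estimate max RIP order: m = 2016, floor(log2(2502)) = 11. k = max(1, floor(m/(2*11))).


floor(log2(2502)) = 11.
2*11 = 22.
m/(2*floor(log2(n))) = 2016/22 ≈ 91.6364.
floor = 91.
k = max(1, 91) = 91.

91


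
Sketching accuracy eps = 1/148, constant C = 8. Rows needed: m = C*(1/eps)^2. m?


1/eps = 148.
(1/eps)^2 = 21904.
m = 8*21904 = 175232.

175232


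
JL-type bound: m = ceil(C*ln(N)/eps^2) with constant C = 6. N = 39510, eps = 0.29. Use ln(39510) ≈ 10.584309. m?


ln(39510) ≈ 10.584309.
eps^2 = 0.29^2 = 0.0841.
C*ln(N)/eps^2 ≈ 6*10.584309/0.0841 ≈ 755.1231.
m = ceil(755.1231) = 756.

756


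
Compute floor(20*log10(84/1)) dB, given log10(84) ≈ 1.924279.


||x||/||e|| = 84/1 = 84.
log10(84) ≈ 1.924279.
20*log10(||x||/||e||) ≈ 20*1.924279 = 38.48558.
floor(38.48558) = 38.

38


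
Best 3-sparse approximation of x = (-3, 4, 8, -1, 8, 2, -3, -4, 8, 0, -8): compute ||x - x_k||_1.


Sorted |x_i| descending: [8, 8, 8, 8, 4, 4, 3, 3, 2, 1, 0]
Keep top 3: [8, 8, 8]
Tail entries: [8, 4, 4, 3, 3, 2, 1, 0]
L1 error = sum of tail = 25.

25


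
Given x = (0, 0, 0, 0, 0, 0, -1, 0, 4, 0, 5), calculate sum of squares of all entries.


Non-zero entries: [(6, -1), (8, 4), (10, 5)]
Squares: [1, 16, 25]
||x||_2^2 = sum = 42.

42


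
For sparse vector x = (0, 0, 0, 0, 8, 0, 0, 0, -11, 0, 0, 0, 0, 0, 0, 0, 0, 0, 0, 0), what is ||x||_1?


Non-zero entries: [(4, 8), (8, -11)]
Absolute values: [8, 11]
||x||_1 = sum = 19.

19


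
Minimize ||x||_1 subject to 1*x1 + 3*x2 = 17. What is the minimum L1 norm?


Axis intercepts:
  x1 = 17, x2 = 0: L1 = 17
  x1 = 0, x2 = 17/3: L1 = 17/3
x* = (0, 17/3)
||x*||_1 = 17/3.

17/3


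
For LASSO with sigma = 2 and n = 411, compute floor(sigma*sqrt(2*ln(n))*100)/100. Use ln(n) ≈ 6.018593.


ln(411) ≈ 6.018593.
2*ln(n) ≈ 12.037186.
sqrt(2*ln(n)) ≈ sqrt(12.037186) ≈ 3.469465.
lambda ≈ 2*3.469465 = 6.93893.
floor(lambda*100)/100 = 6.93.

6.93


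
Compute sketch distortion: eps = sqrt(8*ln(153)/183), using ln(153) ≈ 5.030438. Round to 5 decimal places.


ln(153) ≈ 5.030438.
8*ln(N)/m ≈ 8*5.030438/183 ≈ 0.21990986.
eps = sqrt(0.21990986) ≈ 0.4689455 ≈ 0.46895.

0.46895


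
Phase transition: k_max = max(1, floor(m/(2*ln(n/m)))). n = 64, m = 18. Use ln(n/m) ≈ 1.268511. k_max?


n/m = 64/18 = 32/9.
ln(n/m) ≈ 1.268511.
2*ln(n/m) ≈ 2.537022.
m/(2*ln(n/m)) ≈ 18/2.537022 ≈ 7.0949.
floor = 7.
k_max = max(1, 7) = 7.

7


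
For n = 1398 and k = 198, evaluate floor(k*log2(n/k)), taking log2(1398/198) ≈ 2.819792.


log2(n/k) = log2(1398/198) ≈ 2.819792.
k*log2(n/k) ≈ 198*2.819792 = 558.318816.
floor(558.318816) = 558.

558


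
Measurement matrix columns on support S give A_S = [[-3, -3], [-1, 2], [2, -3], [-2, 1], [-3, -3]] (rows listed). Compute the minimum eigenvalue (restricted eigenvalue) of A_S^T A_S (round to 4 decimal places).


A_S^T A_S = [[27, 8], [8, 32]].
trace = 59.
det = 800.
disc = trace^2 - 4*det = 3481 - 4*800 = 281.
sqrt(281) ≈ 16.763055.
lam_min = (59 - sqrt(281))/2 ≈ (59 - 16.763055)/2 = 21.1184725 ≈ 21.1185.

21.1185


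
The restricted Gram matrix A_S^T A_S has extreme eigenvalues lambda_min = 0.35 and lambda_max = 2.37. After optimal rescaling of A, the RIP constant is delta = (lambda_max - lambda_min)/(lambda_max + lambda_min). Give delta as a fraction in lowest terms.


lambda_max - lambda_min = 2.37 - 0.35 = 2.02.
lambda_max + lambda_min = 2.37 + 0.35 = 2.72.
delta = 2.02/2.72 = 202/272 = 101/136.

101/136


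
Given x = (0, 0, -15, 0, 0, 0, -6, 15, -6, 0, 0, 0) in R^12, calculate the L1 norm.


Non-zero entries: [(2, -15), (6, -6), (7, 15), (8, -6)]
Absolute values: [15, 6, 15, 6]
||x||_1 = sum = 42.

42


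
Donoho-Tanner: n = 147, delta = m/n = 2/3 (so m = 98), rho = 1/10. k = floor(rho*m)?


m = 2/3*147 = 98.
rho = 1/10.
rho*m = 1/10*98 = 9.8.
k = floor(9.8) = 9.

9


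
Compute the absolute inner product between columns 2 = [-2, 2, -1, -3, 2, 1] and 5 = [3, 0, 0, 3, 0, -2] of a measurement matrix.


Inner product: -2*3 + 2*0 + -1*0 + -3*3 + 2*0 + 1*-2
Products: [-6, 0, 0, -9, 0, -2]
Sum = -17.
|dot| = 17.

17


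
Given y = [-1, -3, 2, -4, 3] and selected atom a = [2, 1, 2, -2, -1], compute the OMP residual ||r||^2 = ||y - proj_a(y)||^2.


a^T a = 14.
a^T y = 4.
coeff = 4/14 = 2/7.
||r||^2 = 265/7.

265/7


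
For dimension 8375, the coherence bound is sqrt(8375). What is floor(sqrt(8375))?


91^2 = 8281 <= 8375 < 8464 = 92^2, so 91 <= sqrt(8375) < 92.
floor(sqrt(8375)) = 91.

91


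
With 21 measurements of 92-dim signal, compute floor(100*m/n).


100*m/n = 100*21/92 ≈ 22.8261.
floor = 22.

22


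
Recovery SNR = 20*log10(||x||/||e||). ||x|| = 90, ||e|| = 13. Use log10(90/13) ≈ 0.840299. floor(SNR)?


||x||/||e|| = 90/13.
log10(90/13) ≈ 0.840299.
20*log10(||x||/||e||) ≈ 20*0.840299 = 16.80598.
floor(16.80598) = 16.

16


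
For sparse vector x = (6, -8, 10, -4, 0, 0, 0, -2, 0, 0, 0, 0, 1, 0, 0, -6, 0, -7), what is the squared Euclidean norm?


Non-zero entries: [(0, 6), (1, -8), (2, 10), (3, -4), (7, -2), (12, 1), (15, -6), (17, -7)]
Squares: [36, 64, 100, 16, 4, 1, 36, 49]
||x||_2^2 = sum = 306.

306


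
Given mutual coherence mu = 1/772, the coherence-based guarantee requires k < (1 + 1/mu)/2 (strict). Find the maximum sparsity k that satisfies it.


1/mu = 772.
1 + 1/mu = 773.
(1 + 1/mu)/2 = 386.5 is not an integer, so k_max = floor(386.5) = 386.

386


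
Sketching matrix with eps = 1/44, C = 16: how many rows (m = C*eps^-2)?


1/eps = 44.
(1/eps)^2 = 1936.
m = 16*1936 = 30976.

30976


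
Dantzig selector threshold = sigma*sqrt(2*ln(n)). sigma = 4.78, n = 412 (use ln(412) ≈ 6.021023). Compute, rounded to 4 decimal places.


ln(412) ≈ 6.021023.
2*ln(n) ≈ 12.042046.
sqrt(2*ln(n)) ≈ sqrt(12.042046) ≈ 3.470165.
threshold ≈ 4.78*3.470165 = 16.5873887 ≈ 16.5874.

16.5874


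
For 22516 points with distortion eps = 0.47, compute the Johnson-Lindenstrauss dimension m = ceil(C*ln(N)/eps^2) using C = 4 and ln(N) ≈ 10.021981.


ln(22516) ≈ 10.021981.
eps^2 = 0.47^2 = 0.2209.
C*ln(N)/eps^2 ≈ 4*10.021981/0.2209 ≈ 181.4754.
m = ceil(181.4754) = 182.

182


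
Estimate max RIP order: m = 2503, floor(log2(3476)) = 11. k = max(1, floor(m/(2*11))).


floor(log2(3476)) = 11.
2*11 = 22.
m/(2*floor(log2(n))) = 2503/22 ≈ 113.7727.
floor = 113.
k = max(1, 113) = 113.

113


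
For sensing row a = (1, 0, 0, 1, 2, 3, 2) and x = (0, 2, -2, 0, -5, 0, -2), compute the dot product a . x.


Non-zero terms: ['0*2', '0*-2', '2*-5', '2*-2']
Products: [0, 0, -10, -4]
y = sum = -14.

-14


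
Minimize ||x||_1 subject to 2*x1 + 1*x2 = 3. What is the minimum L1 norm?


Axis intercepts:
  x1 = 3/2, x2 = 0: L1 = 3/2
  x1 = 0, x2 = 3: L1 = 3
x* = (3/2, 0)
||x*||_1 = 3/2.

3/2


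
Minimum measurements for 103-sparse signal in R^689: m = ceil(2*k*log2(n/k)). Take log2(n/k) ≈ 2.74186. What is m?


log2(n/k) = log2(689/103) ≈ 2.74186.
2*k*log2(n/k) ≈ 2*103*2.74186 = 564.82316.
m = ceil(564.82316) = 565.

565


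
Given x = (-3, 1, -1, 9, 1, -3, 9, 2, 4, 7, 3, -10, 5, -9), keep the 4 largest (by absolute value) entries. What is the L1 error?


Sorted |x_i| descending: [10, 9, 9, 9, 7, 5, 4, 3, 3, 3, 2, 1, 1, 1]
Keep top 4: [10, 9, 9, 9]
Tail entries: [7, 5, 4, 3, 3, 3, 2, 1, 1, 1]
L1 error = sum of tail = 30.

30


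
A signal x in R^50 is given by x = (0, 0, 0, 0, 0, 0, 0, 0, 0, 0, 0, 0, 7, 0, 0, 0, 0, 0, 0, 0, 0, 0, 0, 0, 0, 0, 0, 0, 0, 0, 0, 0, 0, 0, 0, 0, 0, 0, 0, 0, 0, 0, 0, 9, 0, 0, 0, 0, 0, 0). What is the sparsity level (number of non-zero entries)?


Non-zero positions: [12, 43].
Sparsity = 2.

2


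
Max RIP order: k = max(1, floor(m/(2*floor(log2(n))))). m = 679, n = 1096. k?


floor(log2(1096)) = 10.
2*10 = 20.
m/(2*floor(log2(n))) = 679/20 ≈ 33.95.
floor = 33.
k = max(1, 33) = 33.

33


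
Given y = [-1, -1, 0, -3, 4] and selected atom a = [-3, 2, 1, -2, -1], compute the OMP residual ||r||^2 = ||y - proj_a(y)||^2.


a^T a = 19.
a^T y = 3.
coeff = 3/19 = 3/19.
||r||^2 = 504/19.

504/19


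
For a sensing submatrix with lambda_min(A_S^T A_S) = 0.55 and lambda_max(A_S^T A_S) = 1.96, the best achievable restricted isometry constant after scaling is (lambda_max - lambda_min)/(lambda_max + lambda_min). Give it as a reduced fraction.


lambda_max - lambda_min = 1.96 - 0.55 = 1.41.
lambda_max + lambda_min = 1.96 + 0.55 = 2.51.
delta = 1.41/2.51 = 141/251.

141/251


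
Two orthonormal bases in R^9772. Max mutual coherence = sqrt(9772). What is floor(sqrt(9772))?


98^2 = 9604 <= 9772 < 9801 = 99^2, so 98 <= sqrt(9772) < 99.
floor(sqrt(9772)) = 98.

98


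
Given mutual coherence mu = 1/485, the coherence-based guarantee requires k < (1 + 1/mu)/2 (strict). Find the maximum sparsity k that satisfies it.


1/mu = 485.
1 + 1/mu = 486.
(1 + 1/mu)/2 = 243 is an integer and the inequality is strict, so k_max = 243 - 1 = 242.

242


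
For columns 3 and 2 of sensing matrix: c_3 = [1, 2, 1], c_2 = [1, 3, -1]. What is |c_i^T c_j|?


Inner product: 1*1 + 2*3 + 1*-1
Products: [1, 6, -1]
Sum = 6.
|dot| = 6.

6


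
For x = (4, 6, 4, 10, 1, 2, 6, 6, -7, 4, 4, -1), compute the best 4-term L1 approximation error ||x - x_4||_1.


Sorted |x_i| descending: [10, 7, 6, 6, 6, 4, 4, 4, 4, 2, 1, 1]
Keep top 4: [10, 7, 6, 6]
Tail entries: [6, 4, 4, 4, 4, 2, 1, 1]
L1 error = sum of tail = 26.

26


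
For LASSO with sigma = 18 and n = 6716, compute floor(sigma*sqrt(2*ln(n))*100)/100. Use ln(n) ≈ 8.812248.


ln(6716) ≈ 8.812248.
2*ln(n) ≈ 17.624496.
sqrt(2*ln(n)) ≈ sqrt(17.624496) ≈ 4.198154.
lambda ≈ 18*4.198154 = 75.566772.
floor(lambda*100)/100 = 75.56.

75.56


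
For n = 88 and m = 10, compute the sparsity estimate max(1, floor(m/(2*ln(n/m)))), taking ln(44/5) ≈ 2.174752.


n/m = 88/10 = 44/5.
ln(n/m) ≈ 2.174752.
2*ln(n/m) ≈ 4.349504.
m/(2*ln(n/m)) ≈ 10/4.349504 ≈ 2.2991.
floor = 2.
k_max = max(1, 2) = 2.

2


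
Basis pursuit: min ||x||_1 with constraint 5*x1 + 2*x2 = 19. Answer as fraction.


Axis intercepts:
  x1 = 19/5, x2 = 0: L1 = 19/5
  x1 = 0, x2 = 19/2: L1 = 19/2
x* = (19/5, 0)
||x*||_1 = 19/5.

19/5


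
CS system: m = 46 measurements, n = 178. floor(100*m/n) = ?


100*m/n = 100*46/178 ≈ 25.8427.
floor = 25.

25


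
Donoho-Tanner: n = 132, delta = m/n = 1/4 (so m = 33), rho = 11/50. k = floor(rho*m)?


m = 1/4*132 = 33.
rho = 11/50.
rho*m = 11/50*33 = 7.26.
k = floor(7.26) = 7.

7


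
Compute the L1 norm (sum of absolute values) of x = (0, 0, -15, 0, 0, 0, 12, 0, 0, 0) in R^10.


Non-zero entries: [(2, -15), (6, 12)]
Absolute values: [15, 12]
||x||_1 = sum = 27.

27


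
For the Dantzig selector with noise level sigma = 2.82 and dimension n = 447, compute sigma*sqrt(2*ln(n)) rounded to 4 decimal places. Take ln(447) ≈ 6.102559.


ln(447) ≈ 6.102559.
2*ln(n) ≈ 12.205118.
sqrt(2*ln(n)) ≈ sqrt(12.205118) ≈ 3.493582.
threshold ≈ 2.82*3.493582 = 9.85190124 ≈ 9.8519.

9.8519


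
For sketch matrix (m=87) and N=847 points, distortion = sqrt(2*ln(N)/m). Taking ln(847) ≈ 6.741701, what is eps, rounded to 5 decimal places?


ln(847) ≈ 6.741701.
2*ln(N)/m ≈ 2*6.741701/87 ≈ 0.15498163.
eps = sqrt(0.15498163) ≈ 0.3936771 ≈ 0.39368.

0.39368


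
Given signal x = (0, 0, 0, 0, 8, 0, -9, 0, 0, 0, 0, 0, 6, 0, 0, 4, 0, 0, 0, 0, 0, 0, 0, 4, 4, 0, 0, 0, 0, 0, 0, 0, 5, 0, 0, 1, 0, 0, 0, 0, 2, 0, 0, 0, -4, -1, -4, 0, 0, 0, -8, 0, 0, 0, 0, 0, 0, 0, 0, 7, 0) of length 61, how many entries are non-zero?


Non-zero positions: [4, 6, 12, 15, 23, 24, 32, 35, 40, 44, 45, 46, 50, 59].
Sparsity = 14.

14


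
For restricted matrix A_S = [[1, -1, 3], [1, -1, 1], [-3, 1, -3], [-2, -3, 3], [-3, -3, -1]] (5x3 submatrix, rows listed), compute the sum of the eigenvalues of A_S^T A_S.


Sum of eigenvalues of A_S^T A_S = trace(A_S^T A_S) = sum of squared column norms of A_S.
A_S^T A_S diagonal: [24, 21, 29].
trace = 24 + 21 + 29 = 74.

74


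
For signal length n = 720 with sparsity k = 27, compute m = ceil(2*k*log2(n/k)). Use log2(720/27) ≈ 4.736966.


log2(n/k) = log2(720/27) ≈ 4.736966.
2*k*log2(n/k) ≈ 2*27*4.736966 = 255.796164.
m = ceil(255.796164) = 256.

256


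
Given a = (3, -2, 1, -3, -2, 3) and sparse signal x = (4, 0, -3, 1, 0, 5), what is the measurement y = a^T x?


Non-zero terms: ['3*4', '1*-3', '-3*1', '3*5']
Products: [12, -3, -3, 15]
y = sum = 21.

21


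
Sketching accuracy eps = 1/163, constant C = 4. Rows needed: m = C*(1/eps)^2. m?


1/eps = 163.
(1/eps)^2 = 26569.
m = 4*26569 = 106276.

106276


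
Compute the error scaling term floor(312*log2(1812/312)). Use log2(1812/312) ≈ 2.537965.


log2(n/k) = log2(1812/312) ≈ 2.537965.
k*log2(n/k) ≈ 312*2.537965 = 791.84508.
floor(791.84508) = 791.

791


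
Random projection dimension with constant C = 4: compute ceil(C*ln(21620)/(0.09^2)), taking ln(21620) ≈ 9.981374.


ln(21620) ≈ 9.981374.
eps^2 = 0.09^2 = 0.0081.
C*ln(N)/eps^2 ≈ 4*9.981374/0.0081 ≈ 4929.0736.
m = ceil(4929.0736) = 4930.

4930


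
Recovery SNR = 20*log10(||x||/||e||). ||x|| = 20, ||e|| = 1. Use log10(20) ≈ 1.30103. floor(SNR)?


||x||/||e|| = 20/1 = 20.
log10(20) ≈ 1.30103.
20*log10(||x||/||e||) ≈ 20*1.30103 = 26.0206.
floor(26.0206) = 26.

26


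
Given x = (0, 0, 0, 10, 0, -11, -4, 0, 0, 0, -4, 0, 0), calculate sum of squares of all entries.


Non-zero entries: [(3, 10), (5, -11), (6, -4), (10, -4)]
Squares: [100, 121, 16, 16]
||x||_2^2 = sum = 253.

253


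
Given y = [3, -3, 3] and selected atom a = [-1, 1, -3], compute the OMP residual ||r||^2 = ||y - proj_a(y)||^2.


a^T a = 11.
a^T y = -15.
coeff = -15/11 = -15/11.
||r||^2 = 72/11.

72/11


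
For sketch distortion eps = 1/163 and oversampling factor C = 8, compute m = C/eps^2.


1/eps = 163.
(1/eps)^2 = 26569.
m = 8*26569 = 212552.

212552


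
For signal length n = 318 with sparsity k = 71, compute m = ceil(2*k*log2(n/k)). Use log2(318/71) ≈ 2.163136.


log2(n/k) = log2(318/71) ≈ 2.163136.
2*k*log2(n/k) ≈ 2*71*2.163136 = 307.165312.
m = ceil(307.165312) = 308.

308


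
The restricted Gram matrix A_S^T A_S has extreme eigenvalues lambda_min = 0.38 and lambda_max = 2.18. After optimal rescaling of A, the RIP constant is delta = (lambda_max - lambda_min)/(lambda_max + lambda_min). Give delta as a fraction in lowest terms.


lambda_max - lambda_min = 2.18 - 0.38 = 1.80.
lambda_max + lambda_min = 2.18 + 0.38 = 2.56.
delta = 1.80/2.56 = 180/256 = 45/64.

45/64


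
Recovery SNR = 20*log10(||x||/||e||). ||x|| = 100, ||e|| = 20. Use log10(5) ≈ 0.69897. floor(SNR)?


||x||/||e|| = 100/20 = 5.
log10(5) ≈ 0.69897.
20*log10(||x||/||e||) ≈ 20*0.69897 = 13.9794.
floor(13.9794) = 13.

13


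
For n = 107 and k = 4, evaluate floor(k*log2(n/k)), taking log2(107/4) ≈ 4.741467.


log2(n/k) = log2(107/4) ≈ 4.741467.
k*log2(n/k) ≈ 4*4.741467 = 18.965868.
floor(18.965868) = 18.

18


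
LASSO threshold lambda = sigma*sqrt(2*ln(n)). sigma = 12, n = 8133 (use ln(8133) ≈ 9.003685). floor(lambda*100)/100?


ln(8133) ≈ 9.003685.
2*ln(n) ≈ 18.00737.
sqrt(2*ln(n)) ≈ sqrt(18.00737) ≈ 4.243509.
lambda ≈ 12*4.243509 = 50.922108.
floor(lambda*100)/100 = 50.92.

50.92


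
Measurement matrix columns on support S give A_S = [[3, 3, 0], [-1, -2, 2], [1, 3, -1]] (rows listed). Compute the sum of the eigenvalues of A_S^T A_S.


Sum of eigenvalues of A_S^T A_S = trace(A_S^T A_S) = sum of squared column norms of A_S.
A_S^T A_S diagonal: [11, 22, 5].
trace = 11 + 22 + 5 = 38.

38


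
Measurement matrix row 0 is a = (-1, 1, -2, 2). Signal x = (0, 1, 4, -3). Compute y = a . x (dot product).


Non-zero terms: ['1*1', '-2*4', '2*-3']
Products: [1, -8, -6]
y = sum = -13.

-13


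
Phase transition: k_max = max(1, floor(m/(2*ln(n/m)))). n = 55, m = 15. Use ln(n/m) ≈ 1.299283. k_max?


n/m = 55/15 = 11/3.
ln(n/m) ≈ 1.299283.
2*ln(n/m) ≈ 2.598566.
m/(2*ln(n/m)) ≈ 15/2.598566 ≈ 5.7724.
floor = 5.
k_max = max(1, 5) = 5.

5


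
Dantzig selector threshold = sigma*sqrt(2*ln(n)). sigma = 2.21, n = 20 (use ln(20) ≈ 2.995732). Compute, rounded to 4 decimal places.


ln(20) ≈ 2.995732.
2*ln(n) ≈ 5.991464.
sqrt(2*ln(n)) ≈ sqrt(5.991464) ≈ 2.447747.
threshold ≈ 2.21*2.447747 = 5.40952087 ≈ 5.4095.

5.4095


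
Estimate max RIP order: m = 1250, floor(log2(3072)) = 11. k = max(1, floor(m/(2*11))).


floor(log2(3072)) = 11.
2*11 = 22.
m/(2*floor(log2(n))) = 1250/22 ≈ 56.8182.
floor = 56.
k = max(1, 56) = 56.

56


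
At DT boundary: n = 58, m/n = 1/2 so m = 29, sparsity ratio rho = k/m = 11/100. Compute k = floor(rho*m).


m = 1/2*58 = 29.
rho = 11/100.
rho*m = 11/100*29 = 3.19.
k = floor(3.19) = 3.

3


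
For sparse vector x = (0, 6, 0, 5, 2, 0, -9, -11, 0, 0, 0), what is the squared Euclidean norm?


Non-zero entries: [(1, 6), (3, 5), (4, 2), (6, -9), (7, -11)]
Squares: [36, 25, 4, 81, 121]
||x||_2^2 = sum = 267.

267


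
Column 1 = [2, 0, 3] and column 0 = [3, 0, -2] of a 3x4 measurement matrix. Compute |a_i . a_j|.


Inner product: 2*3 + 0*0 + 3*-2
Products: [6, 0, -6]
Sum = 0.
|dot| = 0.

0


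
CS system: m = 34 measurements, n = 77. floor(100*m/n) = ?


100*m/n = 100*34/77 ≈ 44.1558.
floor = 44.

44


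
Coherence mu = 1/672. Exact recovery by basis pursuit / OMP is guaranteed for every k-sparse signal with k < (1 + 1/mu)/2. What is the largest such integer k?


1/mu = 672.
1 + 1/mu = 673.
(1 + 1/mu)/2 = 336.5 is not an integer, so k_max = floor(336.5) = 336.

336


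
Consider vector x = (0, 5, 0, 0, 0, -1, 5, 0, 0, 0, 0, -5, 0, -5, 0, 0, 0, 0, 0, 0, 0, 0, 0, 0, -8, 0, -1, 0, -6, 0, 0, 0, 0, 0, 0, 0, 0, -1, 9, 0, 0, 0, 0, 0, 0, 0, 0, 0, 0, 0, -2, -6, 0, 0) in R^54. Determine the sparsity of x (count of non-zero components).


Non-zero positions: [1, 5, 6, 11, 13, 24, 26, 28, 37, 38, 50, 51].
Sparsity = 12.

12


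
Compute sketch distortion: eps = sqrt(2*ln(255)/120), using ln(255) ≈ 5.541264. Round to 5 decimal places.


ln(255) ≈ 5.541264.
2*ln(N)/m ≈ 2*5.541264/120 ≈ 0.0923544.
eps = sqrt(0.0923544) ≈ 0.3038987 ≈ 0.30390.

0.30390


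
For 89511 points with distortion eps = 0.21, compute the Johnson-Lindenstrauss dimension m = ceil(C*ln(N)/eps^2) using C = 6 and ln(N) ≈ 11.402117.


ln(89511) ≈ 11.402117.
eps^2 = 0.21^2 = 0.0441.
C*ln(N)/eps^2 ≈ 6*11.402117/0.0441 ≈ 1551.3084.
m = ceil(1551.3084) = 1552.

1552


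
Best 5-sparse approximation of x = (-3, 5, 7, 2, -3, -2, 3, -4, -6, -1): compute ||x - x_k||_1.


Sorted |x_i| descending: [7, 6, 5, 4, 3, 3, 3, 2, 2, 1]
Keep top 5: [7, 6, 5, 4, 3]
Tail entries: [3, 3, 2, 2, 1]
L1 error = sum of tail = 11.

11


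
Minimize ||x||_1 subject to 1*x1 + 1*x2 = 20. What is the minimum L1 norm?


Axis intercepts:
  x1 = 20, x2 = 0: L1 = 20
  x1 = 0, x2 = 20: L1 = 20
x* = (20, 0)
||x*||_1 = 20.

20


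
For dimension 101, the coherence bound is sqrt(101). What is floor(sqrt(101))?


10^2 = 100 <= 101 < 121 = 11^2, so 10 <= sqrt(101) < 11.
floor(sqrt(101)) = 10.

10


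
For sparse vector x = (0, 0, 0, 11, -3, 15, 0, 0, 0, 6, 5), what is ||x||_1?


Non-zero entries: [(3, 11), (4, -3), (5, 15), (9, 6), (10, 5)]
Absolute values: [11, 3, 15, 6, 5]
||x||_1 = sum = 40.

40


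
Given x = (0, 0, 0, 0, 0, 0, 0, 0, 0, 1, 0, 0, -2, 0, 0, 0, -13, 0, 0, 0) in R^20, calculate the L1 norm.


Non-zero entries: [(9, 1), (12, -2), (16, -13)]
Absolute values: [1, 2, 13]
||x||_1 = sum = 16.

16


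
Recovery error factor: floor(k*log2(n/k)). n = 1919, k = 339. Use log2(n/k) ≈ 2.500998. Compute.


log2(n/k) = log2(1919/339) ≈ 2.500998.
k*log2(n/k) ≈ 339*2.500998 = 847.838322.
floor(847.838322) = 847.

847


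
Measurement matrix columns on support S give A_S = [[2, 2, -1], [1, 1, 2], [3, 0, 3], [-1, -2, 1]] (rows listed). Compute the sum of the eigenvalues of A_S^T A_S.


Sum of eigenvalues of A_S^T A_S = trace(A_S^T A_S) = sum of squared column norms of A_S.
A_S^T A_S diagonal: [15, 9, 15].
trace = 15 + 9 + 15 = 39.

39


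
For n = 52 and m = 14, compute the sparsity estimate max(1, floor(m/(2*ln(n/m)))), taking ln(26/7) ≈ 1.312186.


n/m = 52/14 = 26/7.
ln(n/m) ≈ 1.312186.
2*ln(n/m) ≈ 2.624372.
m/(2*ln(n/m)) ≈ 14/2.624372 ≈ 5.3346.
floor = 5.
k_max = max(1, 5) = 5.

5


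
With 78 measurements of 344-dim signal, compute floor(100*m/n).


100*m/n = 100*78/344 ≈ 22.6744.
floor = 22.

22


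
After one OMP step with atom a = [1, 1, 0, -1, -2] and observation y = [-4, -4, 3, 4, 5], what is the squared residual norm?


a^T a = 7.
a^T y = -22.
coeff = -22/7 = -22/7.
||r||^2 = 90/7.

90/7


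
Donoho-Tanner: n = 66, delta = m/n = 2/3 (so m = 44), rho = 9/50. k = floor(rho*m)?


m = 2/3*66 = 44.
rho = 9/50.
rho*m = 9/50*44 = 7.92.
k = floor(7.92) = 7.

7


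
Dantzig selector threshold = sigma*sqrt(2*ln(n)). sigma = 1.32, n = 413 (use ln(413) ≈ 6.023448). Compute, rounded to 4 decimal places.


ln(413) ≈ 6.023448.
2*ln(n) ≈ 12.046896.
sqrt(2*ln(n)) ≈ sqrt(12.046896) ≈ 3.470864.
threshold ≈ 1.32*3.470864 = 4.58154048 ≈ 4.5815.

4.5815


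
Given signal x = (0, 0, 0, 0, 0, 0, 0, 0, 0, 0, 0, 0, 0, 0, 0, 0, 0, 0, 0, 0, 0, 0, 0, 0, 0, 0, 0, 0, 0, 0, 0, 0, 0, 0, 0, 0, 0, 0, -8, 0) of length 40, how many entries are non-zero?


Non-zero positions: [38].
Sparsity = 1.

1


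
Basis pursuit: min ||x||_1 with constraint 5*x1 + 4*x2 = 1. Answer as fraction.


Axis intercepts:
  x1 = 1/5, x2 = 0: L1 = 1/5
  x1 = 0, x2 = 1/4: L1 = 1/4
x* = (1/5, 0)
||x*||_1 = 1/5.

1/5


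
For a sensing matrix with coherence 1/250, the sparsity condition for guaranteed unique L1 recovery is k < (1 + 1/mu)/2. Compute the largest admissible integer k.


1/mu = 250.
1 + 1/mu = 251.
(1 + 1/mu)/2 = 125.5 is not an integer, so k_max = floor(125.5) = 125.

125


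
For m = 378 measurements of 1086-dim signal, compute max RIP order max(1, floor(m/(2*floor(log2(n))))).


floor(log2(1086)) = 10.
2*10 = 20.
m/(2*floor(log2(n))) = 378/20 ≈ 18.9.
floor = 18.
k = max(1, 18) = 18.

18


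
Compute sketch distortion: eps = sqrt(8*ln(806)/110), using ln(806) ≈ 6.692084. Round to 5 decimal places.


ln(806) ≈ 6.692084.
8*ln(N)/m ≈ 8*6.692084/110 ≈ 0.48669702.
eps = sqrt(0.48669702) ≈ 0.6976367 ≈ 0.69764.

0.69764


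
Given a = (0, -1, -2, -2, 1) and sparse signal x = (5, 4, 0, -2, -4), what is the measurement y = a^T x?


Non-zero terms: ['0*5', '-1*4', '-2*-2', '1*-4']
Products: [0, -4, 4, -4]
y = sum = -4.

-4


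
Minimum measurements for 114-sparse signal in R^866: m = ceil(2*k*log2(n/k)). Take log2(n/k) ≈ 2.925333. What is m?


log2(n/k) = log2(866/114) ≈ 2.925333.
2*k*log2(n/k) ≈ 2*114*2.925333 = 666.975924.
m = ceil(666.975924) = 667.

667


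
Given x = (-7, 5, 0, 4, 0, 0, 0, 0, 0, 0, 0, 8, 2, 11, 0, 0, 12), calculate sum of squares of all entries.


Non-zero entries: [(0, -7), (1, 5), (3, 4), (11, 8), (12, 2), (13, 11), (16, 12)]
Squares: [49, 25, 16, 64, 4, 121, 144]
||x||_2^2 = sum = 423.

423


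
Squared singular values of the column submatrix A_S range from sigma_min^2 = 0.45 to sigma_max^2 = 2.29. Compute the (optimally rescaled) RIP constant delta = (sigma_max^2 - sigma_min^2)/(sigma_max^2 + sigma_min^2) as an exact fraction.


lambda_max - lambda_min = 2.29 - 0.45 = 1.84.
lambda_max + lambda_min = 2.29 + 0.45 = 2.74.
delta = 1.84/2.74 = 184/274 = 92/137.

92/137


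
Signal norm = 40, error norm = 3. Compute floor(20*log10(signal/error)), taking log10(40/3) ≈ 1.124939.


||x||/||e|| = 40/3.
log10(40/3) ≈ 1.124939.
20*log10(||x||/||e||) ≈ 20*1.124939 = 22.49878.
floor(22.49878) = 22.

22


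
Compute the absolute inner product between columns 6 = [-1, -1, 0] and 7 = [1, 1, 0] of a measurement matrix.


Inner product: -1*1 + -1*1 + 0*0
Products: [-1, -1, 0]
Sum = -2.
|dot| = 2.

2


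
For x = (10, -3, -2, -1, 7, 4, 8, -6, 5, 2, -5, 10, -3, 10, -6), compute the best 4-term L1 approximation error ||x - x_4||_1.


Sorted |x_i| descending: [10, 10, 10, 8, 7, 6, 6, 5, 5, 4, 3, 3, 2, 2, 1]
Keep top 4: [10, 10, 10, 8]
Tail entries: [7, 6, 6, 5, 5, 4, 3, 3, 2, 2, 1]
L1 error = sum of tail = 44.

44


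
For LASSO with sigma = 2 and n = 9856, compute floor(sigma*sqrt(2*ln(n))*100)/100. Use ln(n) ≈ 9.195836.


ln(9856) ≈ 9.195836.
2*ln(n) ≈ 18.391672.
sqrt(2*ln(n)) ≈ sqrt(18.391672) ≈ 4.288551.
lambda ≈ 2*4.288551 = 8.577102.
floor(lambda*100)/100 = 8.57.

8.57


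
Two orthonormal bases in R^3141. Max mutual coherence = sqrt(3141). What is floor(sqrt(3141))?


56^2 = 3136 <= 3141 < 3249 = 57^2, so 56 <= sqrt(3141) < 57.
floor(sqrt(3141)) = 56.

56


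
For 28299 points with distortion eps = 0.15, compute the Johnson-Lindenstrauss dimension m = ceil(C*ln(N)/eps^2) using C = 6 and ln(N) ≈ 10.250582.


ln(28299) ≈ 10.250582.
eps^2 = 0.15^2 = 0.0225.
C*ln(N)/eps^2 ≈ 6*10.250582/0.0225 ≈ 2733.4885.
m = ceil(2733.4885) = 2734.

2734


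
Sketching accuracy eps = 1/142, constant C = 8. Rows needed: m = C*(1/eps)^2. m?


1/eps = 142.
(1/eps)^2 = 20164.
m = 8*20164 = 161312.

161312


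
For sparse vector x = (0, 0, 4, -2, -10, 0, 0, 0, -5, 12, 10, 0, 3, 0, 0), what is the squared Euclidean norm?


Non-zero entries: [(2, 4), (3, -2), (4, -10), (8, -5), (9, 12), (10, 10), (12, 3)]
Squares: [16, 4, 100, 25, 144, 100, 9]
||x||_2^2 = sum = 398.

398


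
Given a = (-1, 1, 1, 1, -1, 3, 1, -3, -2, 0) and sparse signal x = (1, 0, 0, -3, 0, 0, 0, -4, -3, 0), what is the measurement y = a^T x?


Non-zero terms: ['-1*1', '1*-3', '-3*-4', '-2*-3']
Products: [-1, -3, 12, 6]
y = sum = 14.

14


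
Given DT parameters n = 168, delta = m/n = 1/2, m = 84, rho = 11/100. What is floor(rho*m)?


m = 1/2*168 = 84.
rho = 11/100.
rho*m = 11/100*84 = 9.24.
k = floor(9.24) = 9.

9


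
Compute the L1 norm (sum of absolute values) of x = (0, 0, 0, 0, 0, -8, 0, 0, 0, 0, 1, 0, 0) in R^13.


Non-zero entries: [(5, -8), (10, 1)]
Absolute values: [8, 1]
||x||_1 = sum = 9.

9


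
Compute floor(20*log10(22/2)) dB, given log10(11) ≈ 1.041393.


||x||/||e|| = 22/2 = 11.
log10(11) ≈ 1.041393.
20*log10(||x||/||e||) ≈ 20*1.041393 = 20.82786.
floor(20.82786) = 20.

20


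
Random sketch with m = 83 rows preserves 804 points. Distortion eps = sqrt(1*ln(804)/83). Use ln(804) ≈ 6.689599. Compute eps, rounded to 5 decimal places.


ln(804) ≈ 6.689599.
1*ln(N)/m ≈ 1*6.689599/83 ≈ 0.08059758.
eps = sqrt(0.08059758) ≈ 0.2838971 ≈ 0.28390.

0.28390


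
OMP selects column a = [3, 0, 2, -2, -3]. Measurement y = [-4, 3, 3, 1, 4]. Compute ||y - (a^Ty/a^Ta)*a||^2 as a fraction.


a^T a = 26.
a^T y = -20.
coeff = -20/26 = -10/13.
||r||^2 = 463/13.

463/13


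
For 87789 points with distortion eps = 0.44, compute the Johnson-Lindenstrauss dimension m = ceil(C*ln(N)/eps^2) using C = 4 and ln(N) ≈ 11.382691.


ln(87789) ≈ 11.382691.
eps^2 = 0.44^2 = 0.1936.
C*ln(N)/eps^2 ≈ 4*11.382691/0.1936 ≈ 235.1796.
m = ceil(235.1796) = 236.

236
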